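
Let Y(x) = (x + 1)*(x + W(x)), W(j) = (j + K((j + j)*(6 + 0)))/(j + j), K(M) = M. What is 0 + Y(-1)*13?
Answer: 0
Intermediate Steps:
W(j) = 13/2 (W(j) = (j + (j + j)*(6 + 0))/(j + j) = (j + (2*j)*6)/((2*j)) = (j + 12*j)*(1/(2*j)) = (13*j)*(1/(2*j)) = 13/2)
Y(x) = (1 + x)*(13/2 + x) (Y(x) = (x + 1)*(x + 13/2) = (1 + x)*(13/2 + x))
0 + Y(-1)*13 = 0 + (13/2 + (-1)**2 + (15/2)*(-1))*13 = 0 + (13/2 + 1 - 15/2)*13 = 0 + 0*13 = 0 + 0 = 0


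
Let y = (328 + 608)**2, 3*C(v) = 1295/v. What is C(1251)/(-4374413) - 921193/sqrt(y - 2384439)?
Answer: -1295/16417171989 + 921193*I*sqrt(1508343)/1508343 ≈ -7.8881e-8 + 750.07*I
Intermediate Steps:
C(v) = 1295/(3*v) (C(v) = (1295/v)/3 = 1295/(3*v))
y = 876096 (y = 936**2 = 876096)
C(1251)/(-4374413) - 921193/sqrt(y - 2384439) = ((1295/3)/1251)/(-4374413) - 921193/sqrt(876096 - 2384439) = ((1295/3)*(1/1251))*(-1/4374413) - 921193*(-I*sqrt(1508343)/1508343) = (1295/3753)*(-1/4374413) - 921193*(-I*sqrt(1508343)/1508343) = -1295/16417171989 - (-921193)*I*sqrt(1508343)/1508343 = -1295/16417171989 + 921193*I*sqrt(1508343)/1508343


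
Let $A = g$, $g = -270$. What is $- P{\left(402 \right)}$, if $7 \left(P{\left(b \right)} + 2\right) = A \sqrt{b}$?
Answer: $2 + \frac{270 \sqrt{402}}{7} \approx 775.35$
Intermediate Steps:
$A = -270$
$P{\left(b \right)} = -2 - \frac{270 \sqrt{b}}{7}$ ($P{\left(b \right)} = -2 + \frac{\left(-270\right) \sqrt{b}}{7} = -2 - \frac{270 \sqrt{b}}{7}$)
$- P{\left(402 \right)} = - (-2 - \frac{270 \sqrt{402}}{7}) = 2 + \frac{270 \sqrt{402}}{7}$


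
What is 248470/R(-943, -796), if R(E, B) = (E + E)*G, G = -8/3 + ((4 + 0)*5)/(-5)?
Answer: 74541/3772 ≈ 19.762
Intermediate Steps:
G = -20/3 (G = -8*1/3 + (4*5)*(-1/5) = -8/3 + 20*(-1/5) = -8/3 - 4 = -20/3 ≈ -6.6667)
R(E, B) = -40*E/3 (R(E, B) = (E + E)*(-20/3) = (2*E)*(-20/3) = -40*E/3)
248470/R(-943, -796) = 248470/((-40/3*(-943))) = 248470/(37720/3) = 248470*(3/37720) = 74541/3772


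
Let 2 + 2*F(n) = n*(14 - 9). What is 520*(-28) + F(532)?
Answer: -13231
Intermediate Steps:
F(n) = -1 + 5*n/2 (F(n) = -1 + (n*(14 - 9))/2 = -1 + (n*5)/2 = -1 + (5*n)/2 = -1 + 5*n/2)
520*(-28) + F(532) = 520*(-28) + (-1 + (5/2)*532) = -14560 + (-1 + 1330) = -14560 + 1329 = -13231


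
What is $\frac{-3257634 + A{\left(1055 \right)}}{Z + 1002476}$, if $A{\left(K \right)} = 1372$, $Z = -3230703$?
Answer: $\frac{3256262}{2228227} \approx 1.4614$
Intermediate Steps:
$\frac{-3257634 + A{\left(1055 \right)}}{Z + 1002476} = \frac{-3257634 + 1372}{-3230703 + 1002476} = - \frac{3256262}{-2228227} = \left(-3256262\right) \left(- \frac{1}{2228227}\right) = \frac{3256262}{2228227}$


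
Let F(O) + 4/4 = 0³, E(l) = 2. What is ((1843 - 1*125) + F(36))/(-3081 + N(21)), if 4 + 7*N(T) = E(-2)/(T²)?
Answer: -311787/559577 ≈ -0.55718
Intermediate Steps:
F(O) = -1 (F(O) = -1 + 0³ = -1 + 0 = -1)
N(T) = -4/7 + 2/(7*T²) (N(T) = -4/7 + (2/(T²))/7 = -4/7 + (2/T²)/7 = -4/7 + 2/(7*T²))
((1843 - 1*125) + F(36))/(-3081 + N(21)) = ((1843 - 1*125) - 1)/(-3081 + (-4/7 + (2/7)/21²)) = ((1843 - 125) - 1)/(-3081 + (-4/7 + (2/7)*(1/441))) = (1718 - 1)/(-3081 + (-4/7 + 2/3087)) = 1717/(-3081 - 1762/3087) = 1717/(-9512809/3087) = 1717*(-3087/9512809) = -311787/559577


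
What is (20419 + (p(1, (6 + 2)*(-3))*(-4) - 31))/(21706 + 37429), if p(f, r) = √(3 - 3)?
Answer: 20388/59135 ≈ 0.34477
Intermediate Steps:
p(f, r) = 0 (p(f, r) = √0 = 0)
(20419 + (p(1, (6 + 2)*(-3))*(-4) - 31))/(21706 + 37429) = (20419 + (0*(-4) - 31))/(21706 + 37429) = (20419 + (0 - 31))/59135 = (20419 - 31)*(1/59135) = 20388*(1/59135) = 20388/59135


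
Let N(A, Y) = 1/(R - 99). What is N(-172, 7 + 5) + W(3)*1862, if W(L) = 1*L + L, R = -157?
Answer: 2860031/256 ≈ 11172.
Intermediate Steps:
N(A, Y) = -1/256 (N(A, Y) = 1/(-157 - 99) = 1/(-256) = -1/256)
W(L) = 2*L (W(L) = L + L = 2*L)
N(-172, 7 + 5) + W(3)*1862 = -1/256 + (2*3)*1862 = -1/256 + 6*1862 = -1/256 + 11172 = 2860031/256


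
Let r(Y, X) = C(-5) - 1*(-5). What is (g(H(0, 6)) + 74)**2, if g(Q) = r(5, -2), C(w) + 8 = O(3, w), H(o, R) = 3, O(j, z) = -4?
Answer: 4489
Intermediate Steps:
C(w) = -12 (C(w) = -8 - 4 = -12)
r(Y, X) = -7 (r(Y, X) = -12 - 1*(-5) = -12 + 5 = -7)
g(Q) = -7
(g(H(0, 6)) + 74)**2 = (-7 + 74)**2 = 67**2 = 4489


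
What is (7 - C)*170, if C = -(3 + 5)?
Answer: 2550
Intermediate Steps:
C = -8 (C = -1*8 = -8)
(7 - C)*170 = (7 - 1*(-8))*170 = (7 + 8)*170 = 15*170 = 2550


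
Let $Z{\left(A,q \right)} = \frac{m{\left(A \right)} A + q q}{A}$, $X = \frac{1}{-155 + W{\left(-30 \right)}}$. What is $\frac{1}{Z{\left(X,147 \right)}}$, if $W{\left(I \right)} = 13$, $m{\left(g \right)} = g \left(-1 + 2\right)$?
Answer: $- \frac{142}{435723877} \approx -3.2589 \cdot 10^{-7}$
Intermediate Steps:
$m{\left(g \right)} = g$ ($m{\left(g \right)} = g 1 = g$)
$X = - \frac{1}{142}$ ($X = \frac{1}{-155 + 13} = \frac{1}{-142} = - \frac{1}{142} \approx -0.0070423$)
$Z{\left(A,q \right)} = \frac{A^{2} + q^{2}}{A}$ ($Z{\left(A,q \right)} = \frac{A A + q q}{A} = \frac{A^{2} + q^{2}}{A}$)
$\frac{1}{Z{\left(X,147 \right)}} = \frac{1}{- \frac{1}{142} + \frac{147^{2}}{- \frac{1}{142}}} = \frac{1}{- \frac{1}{142} - 3068478} = \frac{1}{- \frac{435723877}{142}} = - \frac{142}{435723877}$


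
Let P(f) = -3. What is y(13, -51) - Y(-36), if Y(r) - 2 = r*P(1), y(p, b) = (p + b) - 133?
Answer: -281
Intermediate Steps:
y(p, b) = -133 + b + p (y(p, b) = (b + p) - 133 = -133 + b + p)
Y(r) = 2 - 3*r (Y(r) = 2 + r*(-3) = 2 - 3*r)
y(13, -51) - Y(-36) = (-133 - 51 + 13) - (2 - 3*(-36)) = -171 - (2 + 108) = -171 - 1*110 = -171 - 110 = -281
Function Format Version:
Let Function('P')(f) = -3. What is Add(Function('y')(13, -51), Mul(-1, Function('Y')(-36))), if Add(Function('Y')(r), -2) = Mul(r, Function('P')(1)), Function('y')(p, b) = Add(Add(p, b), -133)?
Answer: -281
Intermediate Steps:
Function('y')(p, b) = Add(-133, b, p) (Function('y')(p, b) = Add(Add(b, p), -133) = Add(-133, b, p))
Function('Y')(r) = Add(2, Mul(-3, r)) (Function('Y')(r) = Add(2, Mul(r, -3)) = Add(2, Mul(-3, r)))
Add(Function('y')(13, -51), Mul(-1, Function('Y')(-36))) = Add(Add(-133, -51, 13), Mul(-1, Add(2, Mul(-3, -36)))) = Add(-171, Mul(-1, Add(2, 108))) = Add(-171, Mul(-1, 110)) = Add(-171, -110) = -281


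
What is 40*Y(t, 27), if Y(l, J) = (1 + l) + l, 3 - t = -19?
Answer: 1800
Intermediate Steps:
t = 22 (t = 3 - 1*(-19) = 3 + 19 = 22)
Y(l, J) = 1 + 2*l
40*Y(t, 27) = 40*(1 + 2*22) = 40*(1 + 44) = 40*45 = 1800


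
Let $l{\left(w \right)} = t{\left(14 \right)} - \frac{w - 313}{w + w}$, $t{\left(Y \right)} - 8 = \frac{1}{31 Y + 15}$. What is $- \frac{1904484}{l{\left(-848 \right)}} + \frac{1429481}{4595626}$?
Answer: $- \frac{6664900589877389777}{25608845551814} \approx -2.6026 \cdot 10^{5}$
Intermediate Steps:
$t{\left(Y \right)} = 8 + \frac{1}{15 + 31 Y}$ ($t{\left(Y \right)} = 8 + \frac{1}{31 Y + 15} = 8 + \frac{1}{15 + 31 Y}$)
$l{\left(w \right)} = \frac{3593}{449} - \frac{-313 + w}{2 w}$ ($l{\left(w \right)} = \frac{121 + 248 \cdot 14}{15 + 31 \cdot 14} - \frac{w - 313}{w + w} = \frac{121 + 3472}{15 + 434} - \frac{-313 + w}{2 w} = \frac{1}{449} \cdot 3593 - \left(-313 + w\right) \frac{1}{2 w} = \frac{1}{449} \cdot 3593 - \frac{-313 + w}{2 w} = \frac{3593}{449} - \frac{-313 + w}{2 w}$)
$- \frac{1904484}{l{\left(-848 \right)}} + \frac{1429481}{4595626} = - \frac{1904484}{\frac{1}{898} \frac{1}{-848} \left(140537 + 6737 \left(-848\right)\right)} + \frac{1429481}{4595626} = - \frac{1904484}{\frac{1}{898} \left(- \frac{1}{848}\right) \left(140537 - 5712976\right)} + 1429481 \cdot \frac{1}{4595626} = - \frac{1904484}{\frac{1}{898} \left(- \frac{1}{848}\right) \left(-5572439\right)} + \frac{1429481}{4595626} = - \frac{1904484}{\frac{5572439}{761504}} + \frac{1429481}{4595626} = \left(-1904484\right) \frac{761504}{5572439} + \frac{1429481}{4595626} = - \frac{1450272183936}{5572439} + \frac{1429481}{4595626} = - \frac{6664900589877389777}{25608845551814}$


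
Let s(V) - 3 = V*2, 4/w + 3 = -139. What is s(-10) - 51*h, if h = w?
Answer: -1105/71 ≈ -15.563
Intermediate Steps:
w = -2/71 (w = 4/(-3 - 139) = 4/(-142) = 4*(-1/142) = -2/71 ≈ -0.028169)
h = -2/71 ≈ -0.028169
s(V) = 3 + 2*V (s(V) = 3 + V*2 = 3 + 2*V)
s(-10) - 51*h = (3 + 2*(-10)) - 51*(-2/71) = (3 - 20) + 102/71 = -17 + 102/71 = -1105/71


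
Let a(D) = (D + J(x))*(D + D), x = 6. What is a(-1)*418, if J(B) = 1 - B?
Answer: 5016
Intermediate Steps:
a(D) = 2*D*(-5 + D) (a(D) = (D + (1 - 1*6))*(D + D) = (D + (1 - 6))*(2*D) = (D - 5)*(2*D) = (-5 + D)*(2*D) = 2*D*(-5 + D))
a(-1)*418 = (2*(-1)*(-5 - 1))*418 = (2*(-1)*(-6))*418 = 12*418 = 5016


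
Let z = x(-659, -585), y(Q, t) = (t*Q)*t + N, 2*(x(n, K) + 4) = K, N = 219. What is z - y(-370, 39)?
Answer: 1124509/2 ≈ 5.6225e+5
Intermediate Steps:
x(n, K) = -4 + K/2
y(Q, t) = 219 + Q*t**2 (y(Q, t) = (t*Q)*t + 219 = (Q*t)*t + 219 = Q*t**2 + 219 = 219 + Q*t**2)
z = -593/2 (z = -4 + (1/2)*(-585) = -4 - 585/2 = -593/2 ≈ -296.50)
z - y(-370, 39) = -593/2 - (219 - 370*39**2) = -593/2 - (219 - 370*1521) = -593/2 - (219 - 562770) = -593/2 - 1*(-562551) = -593/2 + 562551 = 1124509/2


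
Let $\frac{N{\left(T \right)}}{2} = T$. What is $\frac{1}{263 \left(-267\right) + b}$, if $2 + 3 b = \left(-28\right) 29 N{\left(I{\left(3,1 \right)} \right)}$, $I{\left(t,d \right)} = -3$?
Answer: $- \frac{3}{205793} \approx -1.4578 \cdot 10^{-5}$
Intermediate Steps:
$N{\left(T \right)} = 2 T$
$b = \frac{4870}{3}$ ($b = - \frac{2}{3} + \frac{\left(-28\right) 29 \cdot 2 \left(-3\right)}{3} = - \frac{2}{3} + \frac{\left(-812\right) \left(-6\right)}{3} = - \frac{2}{3} + \frac{1}{3} \cdot 4872 = - \frac{2}{3} + 1624 = \frac{4870}{3} \approx 1623.3$)
$\frac{1}{263 \left(-267\right) + b} = \frac{1}{263 \left(-267\right) + \frac{4870}{3}} = \frac{1}{-70221 + \frac{4870}{3}} = \frac{1}{- \frac{205793}{3}} = - \frac{3}{205793}$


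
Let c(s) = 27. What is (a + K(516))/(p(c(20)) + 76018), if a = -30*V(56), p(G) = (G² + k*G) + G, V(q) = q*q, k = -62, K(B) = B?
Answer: -23391/18775 ≈ -1.2459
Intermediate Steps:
V(q) = q²
p(G) = G² - 61*G (p(G) = (G² - 62*G) + G = G² - 61*G)
a = -94080 (a = -30*56² = -30*3136 = -94080)
(a + K(516))/(p(c(20)) + 76018) = (-94080 + 516)/(27*(-61 + 27) + 76018) = -93564/(27*(-34) + 76018) = -93564/(-918 + 76018) = -93564/75100 = -93564*1/75100 = -23391/18775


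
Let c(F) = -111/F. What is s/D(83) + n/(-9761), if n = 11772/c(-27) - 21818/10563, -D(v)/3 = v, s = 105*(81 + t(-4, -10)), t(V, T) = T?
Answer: -9572850637649/316636815453 ≈ -30.233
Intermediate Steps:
s = 7455 (s = 105*(81 - 10) = 105*71 = 7455)
D(v) = -3*v
n = 1118321458/390831 (n = 11772/((-111/(-27))) - 21818/10563 = 11772/((-111*(-1/27))) - 21818*1/10563 = 11772/(37/9) - 21818/10563 = 11772*(9/37) - 21818/10563 = 105948/37 - 21818/10563 = 1118321458/390831 ≈ 2861.4)
s/D(83) + n/(-9761) = 7455/((-3*83)) + (1118321458/390831)/(-9761) = 7455/(-249) + (1118321458/390831)*(-1/9761) = 7455*(-1/249) - 1118321458/3814901391 = -2485/83 - 1118321458/3814901391 = -9572850637649/316636815453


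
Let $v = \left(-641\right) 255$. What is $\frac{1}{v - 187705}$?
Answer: $- \frac{1}{351160} \approx -2.8477 \cdot 10^{-6}$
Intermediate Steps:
$v = -163455$
$\frac{1}{v - 187705} = \frac{1}{-163455 - 187705} = \frac{1}{-351160} = - \frac{1}{351160}$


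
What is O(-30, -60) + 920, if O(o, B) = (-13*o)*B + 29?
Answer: -22451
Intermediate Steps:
O(o, B) = 29 - 13*B*o (O(o, B) = -13*B*o + 29 = 29 - 13*B*o)
O(-30, -60) + 920 = (29 - 13*(-60)*(-30)) + 920 = (29 - 23400) + 920 = -23371 + 920 = -22451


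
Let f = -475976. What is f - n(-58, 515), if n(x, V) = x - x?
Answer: -475976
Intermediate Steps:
n(x, V) = 0
f - n(-58, 515) = -475976 - 1*0 = -475976 + 0 = -475976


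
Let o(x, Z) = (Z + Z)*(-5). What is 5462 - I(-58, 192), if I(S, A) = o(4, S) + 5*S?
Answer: 5172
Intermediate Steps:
o(x, Z) = -10*Z (o(x, Z) = (2*Z)*(-5) = -10*Z)
I(S, A) = -5*S (I(S, A) = -10*S + 5*S = -5*S)
5462 - I(-58, 192) = 5462 - (-5)*(-58) = 5462 - 1*290 = 5462 - 290 = 5172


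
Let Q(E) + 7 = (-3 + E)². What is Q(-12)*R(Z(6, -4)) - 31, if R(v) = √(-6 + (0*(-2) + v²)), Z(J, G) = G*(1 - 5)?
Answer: -31 + 1090*√10 ≈ 3415.9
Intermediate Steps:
Z(J, G) = -4*G (Z(J, G) = G*(-4) = -4*G)
Q(E) = -7 + (-3 + E)²
R(v) = √(-6 + v²) (R(v) = √(-6 + (0 + v²)) = √(-6 + v²))
Q(-12)*R(Z(6, -4)) - 31 = (-7 + (-3 - 12)²)*√(-6 + (-4*(-4))²) - 31 = (-7 + (-15)²)*√(-6 + 16²) - 31 = (-7 + 225)*√(-6 + 256) - 31 = 218*√250 - 31 = 218*(5*√10) - 31 = 1090*√10 - 31 = -31 + 1090*√10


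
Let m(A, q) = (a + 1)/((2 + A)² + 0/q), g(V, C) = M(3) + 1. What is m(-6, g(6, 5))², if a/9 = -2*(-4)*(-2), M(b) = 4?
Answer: 20449/256 ≈ 79.879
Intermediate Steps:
a = -144 (a = 9*(-2*(-4)*(-2)) = 9*(8*(-2)) = 9*(-16) = -144)
g(V, C) = 5 (g(V, C) = 4 + 1 = 5)
m(A, q) = -143/(2 + A)² (m(A, q) = (-144 + 1)/((2 + A)² + 0/q) = -143/((2 + A)² + 0) = -143/(2 + A)²)
m(-6, g(6, 5))² = (-143/(2 - 6)²)² = (-143/(-4)²)² = (-143*1/16)² = (-143/16)² = 20449/256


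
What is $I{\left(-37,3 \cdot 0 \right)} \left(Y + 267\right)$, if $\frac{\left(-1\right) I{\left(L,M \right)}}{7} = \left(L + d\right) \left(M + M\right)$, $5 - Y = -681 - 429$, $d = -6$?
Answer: $0$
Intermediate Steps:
$Y = 1115$ ($Y = 5 - \left(-681 - 429\right) = 5 - -1110 = 5 + 1110 = 1115$)
$I{\left(L,M \right)} = - 14 M \left(-6 + L\right)$ ($I{\left(L,M \right)} = - 7 \left(L - 6\right) \left(M + M\right) = - 7 \left(-6 + L\right) 2 M = - 7 \cdot 2 M \left(-6 + L\right) = - 14 M \left(-6 + L\right)$)
$I{\left(-37,3 \cdot 0 \right)} \left(Y + 267\right) = 14 \cdot 3 \cdot 0 \left(6 - -37\right) \left(1115 + 267\right) = 14 \cdot 0 \left(6 + 37\right) 1382 = 14 \cdot 0 \cdot 43 \cdot 1382 = 0 \cdot 1382 = 0$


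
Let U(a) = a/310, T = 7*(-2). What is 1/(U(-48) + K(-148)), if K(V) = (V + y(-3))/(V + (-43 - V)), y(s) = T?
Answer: 6665/24078 ≈ 0.27681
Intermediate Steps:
T = -14
U(a) = a/310 (U(a) = a*(1/310) = a/310)
y(s) = -14
K(V) = 14/43 - V/43 (K(V) = (V - 14)/(V + (-43 - V)) = (-14 + V)/(-43) = (-14 + V)*(-1/43) = 14/43 - V/43)
1/(U(-48) + K(-148)) = 1/((1/310)*(-48) + (14/43 - 1/43*(-148))) = 1/(-24/155 + (14/43 + 148/43)) = 1/(-24/155 + 162/43) = 1/(24078/6665) = 6665/24078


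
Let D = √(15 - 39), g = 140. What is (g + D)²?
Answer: 19576 + 560*I*√6 ≈ 19576.0 + 1371.7*I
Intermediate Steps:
D = 2*I*√6 (D = √(-24) = 2*I*√6 ≈ 4.899*I)
(g + D)² = (140 + 2*I*√6)²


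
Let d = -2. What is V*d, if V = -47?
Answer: 94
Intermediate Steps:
V*d = -47*(-2) = 94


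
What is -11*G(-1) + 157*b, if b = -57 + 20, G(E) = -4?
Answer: -5765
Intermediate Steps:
b = -37
-11*G(-1) + 157*b = -11*(-4) + 157*(-37) = 44 - 5809 = -5765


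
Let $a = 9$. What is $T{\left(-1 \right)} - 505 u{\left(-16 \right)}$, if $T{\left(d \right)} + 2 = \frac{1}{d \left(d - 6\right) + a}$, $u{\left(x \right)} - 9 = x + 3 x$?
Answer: $\frac{444369}{16} \approx 27773.0$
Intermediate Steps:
$u{\left(x \right)} = 9 + 4 x$ ($u{\left(x \right)} = 9 + \left(x + 3 x\right) = 9 + 4 x$)
$T{\left(d \right)} = -2 + \frac{1}{9 + d \left(-6 + d\right)}$ ($T{\left(d \right)} = -2 + \frac{1}{d \left(d - 6\right) + 9} = -2 + \frac{1}{d \left(-6 + d\right) + 9} = -2 + \frac{1}{9 + d \left(-6 + d\right)}$)
$T{\left(-1 \right)} - 505 u{\left(-16 \right)} = \frac{-17 - 2 \left(-1\right)^{2} + 12 \left(-1\right)}{9 + \left(-1\right)^{2} - -6} - 505 \left(9 + 4 \left(-16\right)\right) = \frac{-17 - 2 - 12}{9 + 1 + 6} - 505 \left(9 - 64\right) = \frac{-17 - 2 - 12}{16} - -27775 = \frac{1}{16} \left(-31\right) + 27775 = - \frac{31}{16} + 27775 = \frac{444369}{16}$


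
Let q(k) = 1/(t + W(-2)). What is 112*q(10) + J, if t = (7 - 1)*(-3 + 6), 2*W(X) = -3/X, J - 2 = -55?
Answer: -3527/75 ≈ -47.027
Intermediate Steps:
J = -53 (J = 2 - 55 = -53)
W(X) = -3/(2*X) (W(X) = (-3/X)/2 = -3/(2*X))
t = 18 (t = 6*3 = 18)
q(k) = 4/75 (q(k) = 1/(18 - 3/2/(-2)) = 1/(18 - 3/2*(-½)) = 1/(18 + ¾) = 1/(75/4) = 4/75)
112*q(10) + J = 112*(4/75) - 53 = 448/75 - 53 = -3527/75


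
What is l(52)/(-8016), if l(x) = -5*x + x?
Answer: 13/501 ≈ 0.025948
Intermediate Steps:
l(x) = -4*x
l(52)/(-8016) = -4*52/(-8016) = -208*(-1/8016) = 13/501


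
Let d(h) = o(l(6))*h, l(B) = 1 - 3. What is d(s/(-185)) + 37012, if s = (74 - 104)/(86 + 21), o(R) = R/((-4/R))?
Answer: 146530502/3959 ≈ 37012.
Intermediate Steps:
l(B) = -2
o(R) = -R²/4 (o(R) = R*(-R/4) = -R²/4)
s = -30/107 ≈ -0.28037
d(h) = -h (d(h) = (-¼*(-2)²)*h = (-¼*4)*h = -h)
d(s/(-185)) + 37012 = -(-30)/(107*(-185)) + 37012 = -(-30)*(-1)/(107*185) + 37012 = -1*6/3959 + 37012 = -6/3959 + 37012 = 146530502/3959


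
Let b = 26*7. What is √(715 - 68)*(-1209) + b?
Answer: 182 - 1209*√647 ≈ -30570.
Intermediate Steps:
b = 182
√(715 - 68)*(-1209) + b = √(715 - 68)*(-1209) + 182 = √647*(-1209) + 182 = -1209*√647 + 182 = 182 - 1209*√647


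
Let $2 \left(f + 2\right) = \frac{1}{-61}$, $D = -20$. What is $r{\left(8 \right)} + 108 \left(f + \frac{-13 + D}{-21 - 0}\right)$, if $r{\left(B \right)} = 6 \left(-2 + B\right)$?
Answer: $- \frac{4770}{427} \approx -11.171$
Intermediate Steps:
$f = - \frac{245}{122}$ ($f = -2 + \frac{1}{2 \left(-61\right)} = -2 + \frac{1}{2} \left(- \frac{1}{61}\right) = -2 - \frac{1}{122} = - \frac{245}{122} \approx -2.0082$)
$r{\left(B \right)} = -12 + 6 B$
$r{\left(8 \right)} + 108 \left(f + \frac{-13 + D}{-21 - 0}\right) = \left(-12 + 6 \cdot 8\right) + 108 \left(- \frac{245}{122} + \frac{-13 - 20}{-21 - 0}\right) = \left(-12 + 48\right) + 108 \left(- \frac{245}{122} - \frac{33}{-21 + \left(-4 + 4\right)}\right) = 36 + 108 \left(- \frac{245}{122} - \frac{33}{-21 + 0}\right) = 36 + 108 \left(- \frac{245}{122} - \frac{33}{-21}\right) = 36 + 108 \left(- \frac{245}{122} - - \frac{11}{7}\right) = 36 + 108 \left(- \frac{245}{122} + \frac{11}{7}\right) = 36 + 108 \left(- \frac{373}{854}\right) = 36 - \frac{20142}{427} = - \frac{4770}{427}$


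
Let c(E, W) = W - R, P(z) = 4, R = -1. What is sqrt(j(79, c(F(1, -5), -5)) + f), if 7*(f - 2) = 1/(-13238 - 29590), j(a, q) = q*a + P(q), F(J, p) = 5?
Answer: I*sqrt(6965517300189)/149898 ≈ 17.607*I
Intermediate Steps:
c(E, W) = 1 + W (c(E, W) = W - 1*(-1) = W + 1 = 1 + W)
j(a, q) = 4 + a*q (j(a, q) = q*a + 4 = a*q + 4 = 4 + a*q)
f = 599591/299796 (f = 2 + 1/(7*(-13238 - 29590)) = 2 + (1/7)/(-42828) = 2 + (1/7)*(-1/42828) = 2 - 1/299796 = 599591/299796 ≈ 2.0000)
sqrt(j(79, c(F(1, -5), -5)) + f) = sqrt((4 + 79*(1 - 5)) + 599591/299796) = sqrt((4 + 79*(-4)) + 599591/299796) = sqrt((4 - 316) + 599591/299796) = sqrt(-312 + 599591/299796) = sqrt(-92936761/299796) = I*sqrt(6965517300189)/149898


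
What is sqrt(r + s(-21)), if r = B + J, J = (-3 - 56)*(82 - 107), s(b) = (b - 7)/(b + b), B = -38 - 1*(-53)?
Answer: 2*sqrt(3354)/3 ≈ 38.609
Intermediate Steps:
B = 15 (B = -38 + 53 = 15)
s(b) = (-7 + b)/(2*b) (s(b) = (-7 + b)/((2*b)) = (-7 + b)*(1/(2*b)) = (-7 + b)/(2*b))
J = 1475 (J = -59*(-25) = 1475)
r = 1490 (r = 15 + 1475 = 1490)
sqrt(r + s(-21)) = sqrt(1490 + (1/2)*(-7 - 21)/(-21)) = sqrt(1490 + (1/2)*(-1/21)*(-28)) = sqrt(1490 + 2/3) = sqrt(4472/3) = 2*sqrt(3354)/3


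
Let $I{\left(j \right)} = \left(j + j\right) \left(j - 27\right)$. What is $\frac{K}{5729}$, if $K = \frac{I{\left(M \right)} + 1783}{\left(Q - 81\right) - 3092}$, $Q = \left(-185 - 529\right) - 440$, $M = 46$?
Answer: $- \frac{3531}{24789383} \approx -0.00014244$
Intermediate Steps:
$Q = -1154$ ($Q = -714 - 440 = -1154$)
$I{\left(j \right)} = 2 j \left(-27 + j\right)$
$K = - \frac{3531}{4327}$ ($K = \frac{2 \cdot 46 \left(-27 + 46\right) + 1783}{\left(-1154 - 81\right) - 3092} = \frac{2 \cdot 46 \cdot 19 + 1783}{-1235 - 3092} = \frac{1748 + 1783}{-4327} = 3531 \left(- \frac{1}{4327}\right) = - \frac{3531}{4327} \approx -0.81604$)
$\frac{K}{5729} = - \frac{3531}{4327 \cdot 5729} = \left(- \frac{3531}{4327}\right) \frac{1}{5729} = - \frac{3531}{24789383}$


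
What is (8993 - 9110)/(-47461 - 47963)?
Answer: 39/31808 ≈ 0.0012261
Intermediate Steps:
(8993 - 9110)/(-47461 - 47963) = -117/(-95424) = -117*(-1/95424) = 39/31808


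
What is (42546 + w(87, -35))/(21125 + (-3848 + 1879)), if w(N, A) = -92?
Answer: 21227/9578 ≈ 2.2162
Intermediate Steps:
(42546 + w(87, -35))/(21125 + (-3848 + 1879)) = (42546 - 92)/(21125 + (-3848 + 1879)) = 42454/(21125 - 1969) = 42454/19156 = 42454*(1/19156) = 21227/9578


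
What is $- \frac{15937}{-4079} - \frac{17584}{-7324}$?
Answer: $\frac{47111931}{7468649} \approx 6.308$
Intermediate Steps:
$- \frac{15937}{-4079} - \frac{17584}{-7324} = \left(-15937\right) \left(- \frac{1}{4079}\right) - - \frac{4396}{1831} = \frac{15937}{4079} + \frac{4396}{1831} = \frac{47111931}{7468649}$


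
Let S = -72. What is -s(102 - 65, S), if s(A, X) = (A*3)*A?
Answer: -4107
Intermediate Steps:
s(A, X) = 3*A² (s(A, X) = (3*A)*A = 3*A²)
-s(102 - 65, S) = -3*(102 - 65)² = -3*37² = -3*1369 = -1*4107 = -4107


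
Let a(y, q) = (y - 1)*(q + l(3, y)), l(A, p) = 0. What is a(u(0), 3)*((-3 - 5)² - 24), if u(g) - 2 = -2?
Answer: -120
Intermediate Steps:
u(g) = 0 (u(g) = 2 - 2 = 0)
a(y, q) = q*(-1 + y) (a(y, q) = (y - 1)*(q + 0) = (-1 + y)*q = q*(-1 + y))
a(u(0), 3)*((-3 - 5)² - 24) = (3*(-1 + 0))*((-3 - 5)² - 24) = (3*(-1))*((-8)² - 24) = -3*(64 - 24) = -3*40 = -120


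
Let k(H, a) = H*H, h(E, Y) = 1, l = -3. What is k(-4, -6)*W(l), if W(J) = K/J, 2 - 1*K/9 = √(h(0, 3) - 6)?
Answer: -96 + 48*I*√5 ≈ -96.0 + 107.33*I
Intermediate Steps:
k(H, a) = H²
K = 18 - 9*I*√5 (K = 18 - 9*√(1 - 6) = 18 - 9*I*√5 ≈ 18.0 - 20.125*I)
W(J) = (18 - 9*I*√5)/J
k(-4, -6)*W(l) = (-4)²*(9*(2 - I*√5)/(-3)) = 16*(9*(-⅓)*(2 - I*√5)) = 16*(-6 + 3*I*√5) = -96 + 48*I*√5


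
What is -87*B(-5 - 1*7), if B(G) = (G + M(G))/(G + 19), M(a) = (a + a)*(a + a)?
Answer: -49068/7 ≈ -7009.7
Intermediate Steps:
M(a) = 4*a² (M(a) = (2*a)*(2*a) = 4*a²)
B(G) = (G + 4*G²)/(19 + G) (B(G) = (G + 4*G²)/(G + 19) = (G + 4*G²)/(19 + G))
-87*B(-5 - 1*7) = -87*(-5 - 1*7)*(1 + 4*(-5 - 1*7))/(19 + (-5 - 1*7)) = -87*(-5 - 7)*(1 + 4*(-5 - 7))/(19 + (-5 - 7)) = -(-1044)*(1 + 4*(-12))/(19 - 12) = -(-1044)*(1 - 48)/7 = -(-1044)*(-47)/7 = -87*564/7 = -49068/7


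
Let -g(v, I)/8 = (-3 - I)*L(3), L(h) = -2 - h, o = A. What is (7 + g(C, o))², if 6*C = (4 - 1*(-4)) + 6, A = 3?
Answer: 54289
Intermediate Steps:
o = 3
C = 7/3 (C = ((4 - 1*(-4)) + 6)/6 = ((4 + 4) + 6)/6 = (8 + 6)/6 = (⅙)*14 = 7/3 ≈ 2.3333)
g(v, I) = -120 - 40*I (g(v, I) = -8*(-3 - I)*(-2 - 1*3) = -8*(-3 - I)*(-2 - 3) = -8*(-3 - I)*(-5) = -8*(15 + 5*I) = -120 - 40*I)
(7 + g(C, o))² = (7 + (-120 - 40*3))² = (7 + (-120 - 120))² = (7 - 240)² = (-233)² = 54289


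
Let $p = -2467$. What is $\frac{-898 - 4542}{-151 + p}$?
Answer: $\frac{160}{77} \approx 2.0779$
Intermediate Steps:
$\frac{-898 - 4542}{-151 + p} = \frac{-898 - 4542}{-151 - 2467} = - \frac{5440}{-2618} = \left(-5440\right) \left(- \frac{1}{2618}\right) = \frac{160}{77}$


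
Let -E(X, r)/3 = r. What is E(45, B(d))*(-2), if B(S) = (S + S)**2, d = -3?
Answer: 216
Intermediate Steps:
B(S) = 4*S**2 (B(S) = (2*S)**2 = 4*S**2)
E(X, r) = -3*r
E(45, B(d))*(-2) = -12*(-3)**2*(-2) = -12*9*(-2) = -3*36*(-2) = -108*(-2) = 216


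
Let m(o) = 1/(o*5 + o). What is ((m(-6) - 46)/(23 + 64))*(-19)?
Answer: 31483/3132 ≈ 10.052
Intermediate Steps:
m(o) = 1/(6*o) (m(o) = 1/(5*o + o) = 1/(6*o))
((m(-6) - 46)/(23 + 64))*(-19) = (((1/6)/(-6) - 46)/(23 + 64))*(-19) = (((1/6)*(-1/6) - 46)/87)*(-19) = ((-1/36 - 46)*(1/87))*(-19) = -1657/36*1/87*(-19) = -1657/3132*(-19) = 31483/3132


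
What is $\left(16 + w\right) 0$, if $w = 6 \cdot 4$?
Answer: $0$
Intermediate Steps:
$w = 24$
$\left(16 + w\right) 0 = \left(16 + 24\right) 0 = 40 \cdot 0 = 0$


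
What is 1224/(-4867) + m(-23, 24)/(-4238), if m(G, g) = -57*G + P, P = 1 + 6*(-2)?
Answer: -442862/793321 ≈ -0.55824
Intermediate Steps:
P = -11 (P = 1 - 12 = -11)
m(G, g) = -11 - 57*G (m(G, g) = -57*G - 11 = -11 - 57*G)
1224/(-4867) + m(-23, 24)/(-4238) = 1224/(-4867) + (-11 - 57*(-23))/(-4238) = 1224*(-1/4867) + (-11 + 1311)*(-1/4238) = -1224/4867 + 1300*(-1/4238) = -1224/4867 - 50/163 = -442862/793321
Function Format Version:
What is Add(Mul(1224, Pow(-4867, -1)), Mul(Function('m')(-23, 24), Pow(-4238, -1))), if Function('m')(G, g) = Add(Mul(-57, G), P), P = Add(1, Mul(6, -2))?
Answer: Rational(-442862, 793321) ≈ -0.55824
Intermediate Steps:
P = -11 (P = Add(1, -12) = -11)
Function('m')(G, g) = Add(-11, Mul(-57, G)) (Function('m')(G, g) = Add(Mul(-57, G), -11) = Add(-11, Mul(-57, G)))
Add(Mul(1224, Pow(-4867, -1)), Mul(Function('m')(-23, 24), Pow(-4238, -1))) = Add(Mul(1224, Pow(-4867, -1)), Mul(Add(-11, Mul(-57, -23)), Pow(-4238, -1))) = Add(Mul(1224, Rational(-1, 4867)), Mul(Add(-11, 1311), Rational(-1, 4238))) = Add(Rational(-1224, 4867), Mul(1300, Rational(-1, 4238))) = Add(Rational(-1224, 4867), Rational(-50, 163)) = Rational(-442862, 793321)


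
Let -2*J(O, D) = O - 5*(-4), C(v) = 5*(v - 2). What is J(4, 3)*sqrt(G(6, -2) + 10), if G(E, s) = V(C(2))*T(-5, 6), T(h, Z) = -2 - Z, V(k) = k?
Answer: -12*sqrt(10) ≈ -37.947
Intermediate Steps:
C(v) = -10 + 5*v (C(v) = 5*(-2 + v) = -10 + 5*v)
G(E, s) = 0 (G(E, s) = (-10 + 5*2)*(-2 - 1*6) = (-10 + 10)*(-2 - 6) = 0*(-8) = 0)
J(O, D) = -10 - O/2 (J(O, D) = -(O - 5*(-4))/2 = -(O + 20)/2 = -(20 + O)/2 = -10 - O/2)
J(4, 3)*sqrt(G(6, -2) + 10) = (-10 - 1/2*4)*sqrt(0 + 10) = (-10 - 2)*sqrt(10) = -12*sqrt(10)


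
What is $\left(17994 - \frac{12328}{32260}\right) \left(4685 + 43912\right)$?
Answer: $\frac{7052325105216}{8065} \approx 8.7444 \cdot 10^{8}$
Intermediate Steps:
$\left(17994 - \frac{12328}{32260}\right) \left(4685 + 43912\right) = \left(17994 - \frac{3082}{8065}\right) 48597 = \frac{145118528}{8065} \cdot 48597 = \frac{7052325105216}{8065}$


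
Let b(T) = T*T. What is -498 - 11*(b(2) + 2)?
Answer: -564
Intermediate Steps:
b(T) = T²
-498 - 11*(b(2) + 2) = -498 - 11*(2² + 2) = -498 - 11*(4 + 2) = -498 - 11*6 = -498 - 1*66 = -498 - 66 = -564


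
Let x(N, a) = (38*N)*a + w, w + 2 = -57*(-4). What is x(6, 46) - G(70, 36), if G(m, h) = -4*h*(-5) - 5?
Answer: 9999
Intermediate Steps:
w = 226 (w = -2 - 57*(-4) = -2 + 228 = 226)
G(m, h) = -5 + 20*h (G(m, h) = 20*h - 5 = -5 + 20*h)
x(N, a) = 226 + 38*N*a (x(N, a) = (38*N)*a + 226 = 38*N*a + 226 = 226 + 38*N*a)
x(6, 46) - G(70, 36) = (226 + 38*6*46) - (-5 + 20*36) = (226 + 10488) - (-5 + 720) = 10714 - 1*715 = 10714 - 715 = 9999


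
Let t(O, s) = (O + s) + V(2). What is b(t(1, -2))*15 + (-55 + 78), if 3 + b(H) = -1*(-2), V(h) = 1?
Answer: 8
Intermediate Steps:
t(O, s) = 1 + O + s (t(O, s) = (O + s) + 1 = 1 + O + s)
b(H) = -1 (b(H) = -3 - 1*(-2) = -3 + 2 = -1)
b(t(1, -2))*15 + (-55 + 78) = -1*15 + (-55 + 78) = -15 + 23 = 8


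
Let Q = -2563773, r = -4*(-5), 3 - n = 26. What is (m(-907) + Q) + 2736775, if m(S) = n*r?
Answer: 172542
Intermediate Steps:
n = -23 (n = 3 - 1*26 = 3 - 26 = -23)
r = 20
m(S) = -460 (m(S) = -23*20 = -460)
(m(-907) + Q) + 2736775 = (-460 - 2563773) + 2736775 = -2564233 + 2736775 = 172542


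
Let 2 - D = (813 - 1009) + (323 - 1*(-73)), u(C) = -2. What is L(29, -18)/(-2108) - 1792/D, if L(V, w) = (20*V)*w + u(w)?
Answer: 1461263/104346 ≈ 14.004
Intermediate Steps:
D = -198 (D = 2 - ((813 - 1009) + (323 - 1*(-73))) = 2 - (-196 + (323 + 73)) = 2 - (-196 + 396) = 2 - 1*200 = 2 - 200 = -198)
L(V, w) = -2 + 20*V*w (L(V, w) = (20*V)*w - 2 = 20*V*w - 2 = -2 + 20*V*w)
L(29, -18)/(-2108) - 1792/D = (-2 + 20*29*(-18))/(-2108) - 1792/(-198) = (-2 - 10440)*(-1/2108) - 1792*(-1/198) = -10442*(-1/2108) + 896/99 = 5221/1054 + 896/99 = 1461263/104346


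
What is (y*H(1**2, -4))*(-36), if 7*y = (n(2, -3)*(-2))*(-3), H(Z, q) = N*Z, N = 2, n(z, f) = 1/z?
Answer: -216/7 ≈ -30.857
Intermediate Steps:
H(Z, q) = 2*Z
y = 3/7 (y = ((-2/2)*(-3))/7 = (((1/2)*(-2))*(-3))/7 = (-1*(-3))/7 = (1/7)*3 = 3/7 ≈ 0.42857)
(y*H(1**2, -4))*(-36) = (3*(2*1**2)/7)*(-36) = (3*(2*1)/7)*(-36) = ((3/7)*2)*(-36) = (6/7)*(-36) = -216/7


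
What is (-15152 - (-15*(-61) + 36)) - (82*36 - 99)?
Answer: -18956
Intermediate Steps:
(-15152 - (-15*(-61) + 36)) - (82*36 - 99) = (-15152 - (915 + 36)) - (2952 - 99) = (-15152 - 1*951) - 1*2853 = (-15152 - 951) - 2853 = -16103 - 2853 = -18956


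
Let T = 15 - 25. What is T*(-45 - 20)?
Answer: 650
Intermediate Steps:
T = -10
T*(-45 - 20) = -10*(-45 - 20) = -10*(-65) = 650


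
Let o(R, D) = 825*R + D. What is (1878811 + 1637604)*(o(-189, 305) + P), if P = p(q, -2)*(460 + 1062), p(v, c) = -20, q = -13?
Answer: -654264174900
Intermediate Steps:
P = -30440 (P = -20*(460 + 1062) = -20*1522 = -30440)
o(R, D) = D + 825*R
(1878811 + 1637604)*(o(-189, 305) + P) = (1878811 + 1637604)*((305 + 825*(-189)) - 30440) = 3516415*((305 - 155925) - 30440) = 3516415*(-155620 - 30440) = 3516415*(-186060) = -654264174900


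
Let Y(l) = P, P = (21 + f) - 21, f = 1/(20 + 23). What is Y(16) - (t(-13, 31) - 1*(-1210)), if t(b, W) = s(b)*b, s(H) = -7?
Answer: -55942/43 ≈ -1301.0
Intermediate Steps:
f = 1/43 ≈ 0.023256
t(b, W) = -7*b
P = 1/43 (P = (21 + 1/43) - 21 = 904/43 - 21 = 1/43 ≈ 0.023256)
Y(l) = 1/43
Y(16) - (t(-13, 31) - 1*(-1210)) = 1/43 - (-7*(-13) - 1*(-1210)) = 1/43 - (91 + 1210) = 1/43 - 1*1301 = 1/43 - 1301 = -55942/43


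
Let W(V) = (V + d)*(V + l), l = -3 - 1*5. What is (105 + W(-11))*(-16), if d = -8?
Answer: -7456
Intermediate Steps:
l = -8 (l = -3 - 5 = -8)
W(V) = (-8 + V)² (W(V) = (V - 8)*(V - 8) = (-8 + V)*(-8 + V) = (-8 + V)²)
(105 + W(-11))*(-16) = (105 + (64 + (-11)² - 16*(-11)))*(-16) = (105 + (64 + 121 + 176))*(-16) = (105 + 361)*(-16) = 466*(-16) = -7456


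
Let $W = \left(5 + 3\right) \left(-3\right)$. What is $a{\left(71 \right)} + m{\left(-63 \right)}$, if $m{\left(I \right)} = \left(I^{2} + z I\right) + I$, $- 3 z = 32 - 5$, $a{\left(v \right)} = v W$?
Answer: $2769$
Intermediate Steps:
$W = -24$ ($W = 8 \left(-3\right) = -24$)
$a{\left(v \right)} = - 24 v$ ($a{\left(v \right)} = v \left(-24\right) = - 24 v$)
$z = -9$ ($z = - \frac{32 - 5}{3} = \left(- \frac{1}{3}\right) 27 = -9$)
$m{\left(I \right)} = I^{2} - 8 I$ ($m{\left(I \right)} = \left(I^{2} - 9 I\right) + I = I^{2} - 8 I$)
$a{\left(71 \right)} + m{\left(-63 \right)} = \left(-24\right) 71 - 63 \left(-8 - 63\right) = -1704 - -4473 = -1704 + 4473 = 2769$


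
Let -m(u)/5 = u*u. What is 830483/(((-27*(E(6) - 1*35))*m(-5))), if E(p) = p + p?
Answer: -830483/77625 ≈ -10.699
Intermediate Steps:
m(u) = -5*u**2 (m(u) = -5*u*u = -5*u**2)
E(p) = 2*p
830483/(((-27*(E(6) - 1*35))*m(-5))) = 830483/(((-27*(2*6 - 1*35))*(-5*(-5)**2))) = 830483/(((-27*(12 - 35))*(-5*25))) = 830483/((-27*(-23)*(-125))) = 830483/((621*(-125))) = 830483/(-77625) = 830483*(-1/77625) = -830483/77625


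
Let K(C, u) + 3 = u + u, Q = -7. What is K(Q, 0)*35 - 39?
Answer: -144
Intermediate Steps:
K(C, u) = -3 + 2*u (K(C, u) = -3 + (u + u) = -3 + 2*u)
K(Q, 0)*35 - 39 = (-3 + 2*0)*35 - 39 = (-3 + 0)*35 - 39 = -3*35 - 39 = -105 - 39 = -144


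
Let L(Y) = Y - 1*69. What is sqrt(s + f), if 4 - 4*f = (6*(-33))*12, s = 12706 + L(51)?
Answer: sqrt(13283) ≈ 115.25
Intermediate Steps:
L(Y) = -69 + Y (L(Y) = Y - 69 = -69 + Y)
s = 12688 (s = 12706 + (-69 + 51) = 12706 - 18 = 12688)
f = 595 (f = 1 - 6*(-33)*12/4 = 1 - (-99)*12/2 = 1 - 1/4*(-2376) = 1 + 594 = 595)
sqrt(s + f) = sqrt(12688 + 595) = sqrt(13283)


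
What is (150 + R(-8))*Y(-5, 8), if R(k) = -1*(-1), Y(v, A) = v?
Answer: -755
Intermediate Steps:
R(k) = 1
(150 + R(-8))*Y(-5, 8) = (150 + 1)*(-5) = 151*(-5) = -755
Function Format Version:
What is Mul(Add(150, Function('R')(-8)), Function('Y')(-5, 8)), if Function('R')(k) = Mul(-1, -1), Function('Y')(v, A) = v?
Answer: -755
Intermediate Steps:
Function('R')(k) = 1
Mul(Add(150, Function('R')(-8)), Function('Y')(-5, 8)) = Mul(Add(150, 1), -5) = Mul(151, -5) = -755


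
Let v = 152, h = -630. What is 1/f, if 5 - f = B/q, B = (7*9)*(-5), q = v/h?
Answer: -76/98845 ≈ -0.00076888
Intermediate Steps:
q = -76/315 (q = 152/(-630) = 152*(-1/630) = -76/315 ≈ -0.24127)
B = -315 (B = 63*(-5) = -315)
f = -98845/76 (f = 5 - (-315)/(-76/315) = 5 - (-315)*(-315)/76 = 5 - 1*99225/76 = 5 - 99225/76 = -98845/76 ≈ -1300.6)
1/f = 1/(-98845/76) = -76/98845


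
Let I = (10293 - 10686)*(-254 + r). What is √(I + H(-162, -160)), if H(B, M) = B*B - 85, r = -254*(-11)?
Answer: I*√972061 ≈ 985.93*I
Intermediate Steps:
r = 2794
H(B, M) = -85 + B² (H(B, M) = B² - 85 = -85 + B²)
I = -998220 (I = (10293 - 10686)*(-254 + 2794) = -393*2540 = -998220)
√(I + H(-162, -160)) = √(-998220 + (-85 + (-162)²)) = √(-998220 + (-85 + 26244)) = √(-998220 + 26159) = √(-972061) = I*√972061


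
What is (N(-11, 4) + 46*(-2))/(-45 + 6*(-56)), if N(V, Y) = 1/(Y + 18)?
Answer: 2023/8382 ≈ 0.24135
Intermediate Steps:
N(V, Y) = 1/(18 + Y)
(N(-11, 4) + 46*(-2))/(-45 + 6*(-56)) = (1/(18 + 4) + 46*(-2))/(-45 + 6*(-56)) = (1/22 - 92)/(-45 - 336) = (1/22 - 92)/(-381) = -2023/22*(-1/381) = 2023/8382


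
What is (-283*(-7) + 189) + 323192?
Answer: 325362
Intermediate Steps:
(-283*(-7) + 189) + 323192 = (1981 + 189) + 323192 = 2170 + 323192 = 325362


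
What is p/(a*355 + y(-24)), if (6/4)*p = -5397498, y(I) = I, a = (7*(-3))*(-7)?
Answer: -1199444/17387 ≈ -68.985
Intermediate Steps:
a = 147 (a = -21*(-7) = 147)
p = -3598332 (p = (⅔)*(-5397498) = -3598332)
p/(a*355 + y(-24)) = -3598332/(147*355 - 24) = -3598332/(52185 - 24) = -3598332/52161 = -3598332*1/52161 = -1199444/17387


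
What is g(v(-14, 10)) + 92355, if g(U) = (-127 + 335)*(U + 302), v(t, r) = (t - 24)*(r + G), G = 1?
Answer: 68227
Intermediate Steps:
v(t, r) = (1 + r)*(-24 + t) (v(t, r) = (t - 24)*(r + 1) = (-24 + t)*(1 + r) = (1 + r)*(-24 + t))
g(U) = 62816 + 208*U (g(U) = 208*(302 + U) = 62816 + 208*U)
g(v(-14, 10)) + 92355 = (62816 + 208*(-24 - 14 - 24*10 + 10*(-14))) + 92355 = (62816 + 208*(-24 - 14 - 240 - 140)) + 92355 = (62816 + 208*(-418)) + 92355 = (62816 - 86944) + 92355 = -24128 + 92355 = 68227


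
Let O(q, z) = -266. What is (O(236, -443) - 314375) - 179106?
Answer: -493747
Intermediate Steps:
(O(236, -443) - 314375) - 179106 = (-266 - 314375) - 179106 = -314641 - 179106 = -493747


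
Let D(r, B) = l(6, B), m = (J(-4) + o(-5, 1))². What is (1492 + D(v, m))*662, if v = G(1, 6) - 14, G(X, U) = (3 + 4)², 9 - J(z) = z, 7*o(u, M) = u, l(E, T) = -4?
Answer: 985056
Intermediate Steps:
o(u, M) = u/7
J(z) = 9 - z
G(X, U) = 49 (G(X, U) = 7² = 49)
v = 35 (v = 49 - 14 = 35)
m = 7396/49 (m = ((9 - 1*(-4)) + (⅐)*(-5))² = ((9 + 4) - 5/7)² = (13 - 5/7)² = (86/7)² = 7396/49 ≈ 150.94)
D(r, B) = -4
(1492 + D(v, m))*662 = (1492 - 4)*662 = 1488*662 = 985056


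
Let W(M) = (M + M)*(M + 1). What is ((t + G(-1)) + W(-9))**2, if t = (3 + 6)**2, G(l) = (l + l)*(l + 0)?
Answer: 51529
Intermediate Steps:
W(M) = 2*M*(1 + M) (W(M) = (2*M)*(1 + M) = 2*M*(1 + M))
G(l) = 2*l**2 (G(l) = (2*l)*l = 2*l**2)
t = 81 (t = 9**2 = 81)
((t + G(-1)) + W(-9))**2 = ((81 + 2*(-1)**2) + 2*(-9)*(1 - 9))**2 = ((81 + 2*1) + 2*(-9)*(-8))**2 = ((81 + 2) + 144)**2 = (83 + 144)**2 = 227**2 = 51529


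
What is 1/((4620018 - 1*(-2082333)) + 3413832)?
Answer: 1/10116183 ≈ 9.8852e-8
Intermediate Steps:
1/((4620018 - 1*(-2082333)) + 3413832) = 1/((4620018 + 2082333) + 3413832) = 1/(6702351 + 3413832) = 1/10116183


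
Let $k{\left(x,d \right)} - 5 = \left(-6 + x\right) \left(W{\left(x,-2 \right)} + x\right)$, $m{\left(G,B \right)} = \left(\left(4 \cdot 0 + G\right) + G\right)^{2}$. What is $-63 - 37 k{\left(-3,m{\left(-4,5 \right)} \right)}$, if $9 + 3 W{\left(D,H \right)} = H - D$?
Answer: $-2135$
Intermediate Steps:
$W{\left(D,H \right)} = -3 - \frac{D}{3} + \frac{H}{3}$ ($W{\left(D,H \right)} = -3 + \frac{H - D}{3} = -3 - \left(- \frac{H}{3} + \frac{D}{3}\right) = -3 - \frac{D}{3} + \frac{H}{3}$)
$m{\left(G,B \right)} = 4 G^{2}$ ($m{\left(G,B \right)} = \left(\left(0 + G\right) + G\right)^{2} = \left(G + G\right)^{2} = \left(2 G\right)^{2} = 4 G^{2}$)
$k{\left(x,d \right)} = 5 + \left(-6 + x\right) \left(- \frac{11}{3} + \frac{2 x}{3}\right)$ ($k{\left(x,d \right)} = 5 + \left(-6 + x\right) \left(\left(-3 - \frac{x}{3} + \frac{1}{3} \left(-2\right)\right) + x\right) = 5 + \left(-6 + x\right) \left(\left(-3 - \frac{x}{3} - \frac{2}{3}\right) + x\right) = 5 + \left(-6 + x\right) \left(\left(- \frac{11}{3} - \frac{x}{3}\right) + x\right) = 5 + \left(-6 + x\right) \left(- \frac{11}{3} + \frac{2 x}{3}\right)$)
$-63 - 37 k{\left(-3,m{\left(-4,5 \right)} \right)} = -63 - 37 \left(27 - -23 + \frac{2 \left(-3\right)^{2}}{3}\right) = -63 - 37 \left(27 + 23 + \frac{2}{3} \cdot 9\right) = -63 - 37 \left(27 + 23 + 6\right) = -63 - 2072 = -2135$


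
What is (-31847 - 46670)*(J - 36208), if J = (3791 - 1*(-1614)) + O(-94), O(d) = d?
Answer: 2425939749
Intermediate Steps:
J = 5311 (J = (3791 - 1*(-1614)) - 94 = (3791 + 1614) - 94 = 5405 - 94 = 5311)
(-31847 - 46670)*(J - 36208) = (-31847 - 46670)*(5311 - 36208) = -78517*(-30897) = 2425939749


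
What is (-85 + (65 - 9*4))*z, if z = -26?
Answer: 1456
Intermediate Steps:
(-85 + (65 - 9*4))*z = (-85 + (65 - 9*4))*(-26) = (-85 + (65 - 36))*(-26) = (-85 + 29)*(-26) = -56*(-26) = 1456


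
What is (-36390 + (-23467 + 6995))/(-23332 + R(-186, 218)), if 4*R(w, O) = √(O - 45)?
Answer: 19734018944/8710115411 + 211448*√173/8710115411 ≈ 2.2660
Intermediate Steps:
R(w, O) = √(-45 + O)/4 (R(w, O) = √(O - 45)/4 = √(-45 + O)/4)
(-36390 + (-23467 + 6995))/(-23332 + R(-186, 218)) = (-36390 + (-23467 + 6995))/(-23332 + √(-45 + 218)/4) = (-36390 - 16472)/(-23332 + √173/4) = -52862/(-23332 + √173/4)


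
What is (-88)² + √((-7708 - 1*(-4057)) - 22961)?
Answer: 7744 + 2*I*√6653 ≈ 7744.0 + 163.13*I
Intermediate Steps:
(-88)² + √((-7708 - 1*(-4057)) - 22961) = 7744 + √((-7708 + 4057) - 22961) = 7744 + √(-3651 - 22961) = 7744 + √(-26612) = 7744 + 2*I*√6653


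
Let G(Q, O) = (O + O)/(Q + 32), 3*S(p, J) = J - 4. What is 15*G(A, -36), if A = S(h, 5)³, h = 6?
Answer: -5832/173 ≈ -33.711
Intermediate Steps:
S(p, J) = -4/3 + J/3 (S(p, J) = (J - 4)/3 = (-4 + J)/3 = -4/3 + J/3)
A = 1/27 (A = (-4/3 + (⅓)*5)³ = (-4/3 + 5/3)³ = (⅓)³ = 1/27 ≈ 0.037037)
G(Q, O) = 2*O/(32 + Q) (G(Q, O) = (2*O)/(32 + Q) = 2*O/(32 + Q))
15*G(A, -36) = 15*(2*(-36)/(32 + 1/27)) = 15*(2*(-36)/(865/27)) = 15*(2*(-36)*(27/865)) = 15*(-1944/865) = -5832/173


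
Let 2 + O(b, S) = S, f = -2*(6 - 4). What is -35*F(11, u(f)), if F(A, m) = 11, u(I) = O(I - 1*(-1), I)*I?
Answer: -385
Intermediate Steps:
f = -4 (f = -2*2 = -4)
O(b, S) = -2 + S
u(I) = I*(-2 + I) (u(I) = (-2 + I)*I = I*(-2 + I))
-35*F(11, u(f)) = -35*11 = -385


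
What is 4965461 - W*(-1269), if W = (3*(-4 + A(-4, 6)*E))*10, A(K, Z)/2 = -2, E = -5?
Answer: 5574581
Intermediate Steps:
A(K, Z) = -4 (A(K, Z) = 2*(-2) = -4)
W = 480 (W = (3*(-4 - 4*(-5)))*10 = (3*(-4 + 20))*10 = (3*16)*10 = 48*10 = 480)
4965461 - W*(-1269) = 4965461 - 480*(-1269) = 4965461 - 1*(-609120) = 4965461 + 609120 = 5574581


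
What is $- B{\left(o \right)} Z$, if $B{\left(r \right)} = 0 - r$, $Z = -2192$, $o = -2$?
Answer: $4384$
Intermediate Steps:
$B{\left(r \right)} = - r$
$- B{\left(o \right)} Z = - \left(-1\right) \left(-2\right) \left(-2192\right) = \left(-1\right) 2 \left(-2192\right) = \left(-2\right) \left(-2192\right) = 4384$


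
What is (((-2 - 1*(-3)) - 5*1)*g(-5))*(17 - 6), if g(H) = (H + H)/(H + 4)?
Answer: -440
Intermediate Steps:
g(H) = 2*H/(4 + H) (g(H) = (2*H)/(4 + H) = 2*H/(4 + H))
(((-2 - 1*(-3)) - 5*1)*g(-5))*(17 - 6) = (((-2 - 1*(-3)) - 5*1)*(2*(-5)/(4 - 5)))*(17 - 6) = (((-2 + 3) - 5)*(2*(-5)/(-1)))*11 = ((1 - 5)*(2*(-5)*(-1)))*11 = -4*10*11 = -40*11 = -440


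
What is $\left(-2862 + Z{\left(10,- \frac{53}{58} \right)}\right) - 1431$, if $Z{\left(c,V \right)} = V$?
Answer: $- \frac{249047}{58} \approx -4293.9$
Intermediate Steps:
$\left(-2862 + Z{\left(10,- \frac{53}{58} \right)}\right) - 1431 = \left(-2862 - \frac{53}{58}\right) - 1431 = - \frac{166049}{58} - 1431 = - \frac{249047}{58}$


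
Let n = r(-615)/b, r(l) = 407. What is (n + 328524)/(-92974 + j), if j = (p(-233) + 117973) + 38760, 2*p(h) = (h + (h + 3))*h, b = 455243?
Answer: 299116503478/107162836471 ≈ 2.7912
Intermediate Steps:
n = 407/455243 ≈ 0.00089403
p(h) = h*(3 + 2*h)/2 (p(h) = ((h + (h + 3))*h)/2 = ((h + (3 + h))*h)/2 = ((3 + 2*h)*h)/2 = (h*(3 + 2*h))/2 = h*(3 + 2*h)/2)
j = 421345/2 (j = ((½)*(-233)*(3 + 2*(-233)) + 117973) + 38760 = ((½)*(-233)*(3 - 466) + 117973) + 38760 = ((½)*(-233)*(-463) + 117973) + 38760 = (107879/2 + 117973) + 38760 = 343825/2 + 38760 = 421345/2 ≈ 2.1067e+5)
(n + 328524)/(-92974 + j) = (407/455243 + 328524)/(-92974 + 421345/2) = 149558251739/(455243*(235397/2)) = (149558251739/455243)*(2/235397) = 299116503478/107162836471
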